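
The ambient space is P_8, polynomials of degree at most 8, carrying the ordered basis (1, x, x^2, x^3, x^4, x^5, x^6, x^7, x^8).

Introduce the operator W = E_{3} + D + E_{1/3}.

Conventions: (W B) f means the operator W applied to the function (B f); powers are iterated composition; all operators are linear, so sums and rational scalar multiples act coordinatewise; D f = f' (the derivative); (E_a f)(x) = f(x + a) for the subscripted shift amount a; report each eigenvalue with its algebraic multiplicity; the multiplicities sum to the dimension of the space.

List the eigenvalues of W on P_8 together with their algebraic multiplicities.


image of 1: 2
image of x: 2x + 13/3
image of x^2: 2x^2 + (26/3)x + 82/9
image of x^3: 2x^3 + 13x^2 + (82/3)x + 730/27
image of x^4: 2x^4 + (52/3)x^3 + (164/3)x^2 + (2920/27)x + 6562/81
image of x^5: 2x^5 + (65/3)x^4 + (820/9)x^3 + (7300/27)x^2 + (32810/81)x + 59050/243
image of x^6: 2x^6 + 26x^5 + (410/3)x^4 + (14600/27)x^3 + (32810/27)x^2 + (118100/81)x + 531442/729
image of x^7: 2x^7 + (91/3)x^6 + (574/3)x^5 + (25550/27)x^4 + (229670/81)x^3 + (413350/81)x^2 + (3720094/729)x + 4782970/2187
image of x^8: 2x^8 + (104/3)x^7 + (2296/9)x^6 + (40880/27)x^5 + (459340/81)x^4 + (3306800/243)x^3 + (14880376/729)x^2 + (38263760/2187)x + 43046722/6561
the matrix is upper triangular; its diagonal is (2, 2, 2, 2, 2, 2, 2, 2, 2)
for a triangular matrix the eigenvalues are the diagonal entries, with algebraic multiplicity their repetition count

λ = 2 (multiplicity 9)


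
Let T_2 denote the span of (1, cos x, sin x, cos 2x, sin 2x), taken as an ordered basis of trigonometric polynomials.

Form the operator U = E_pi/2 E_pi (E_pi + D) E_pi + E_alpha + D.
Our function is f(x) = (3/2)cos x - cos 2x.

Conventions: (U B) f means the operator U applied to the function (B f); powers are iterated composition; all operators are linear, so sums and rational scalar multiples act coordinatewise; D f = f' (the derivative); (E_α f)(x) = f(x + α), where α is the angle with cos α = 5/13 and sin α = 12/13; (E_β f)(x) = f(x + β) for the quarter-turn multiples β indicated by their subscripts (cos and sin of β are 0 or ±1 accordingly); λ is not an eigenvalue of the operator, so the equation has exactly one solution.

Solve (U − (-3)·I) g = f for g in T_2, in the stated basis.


the result is g(x) = (93/170)cos x + (18/85)sin x - (73/123)cos 2x - (40/123)sin 2x

write g with unknown coordinates in the stated basis and equate coefficients in (U − (-3)·I) g = f
solving from the highest basis element down gives g = (93/170)cos x + (18/85)sin x - (73/123)cos 2x - (40/123)sin 2x
check: U g = -(12/85)cos x - (54/85)sin x + (32/41)cos 2x + (40/41)sin 2x
so U g − (-3)·g = (3/2)cos x - cos 2x = f ✓


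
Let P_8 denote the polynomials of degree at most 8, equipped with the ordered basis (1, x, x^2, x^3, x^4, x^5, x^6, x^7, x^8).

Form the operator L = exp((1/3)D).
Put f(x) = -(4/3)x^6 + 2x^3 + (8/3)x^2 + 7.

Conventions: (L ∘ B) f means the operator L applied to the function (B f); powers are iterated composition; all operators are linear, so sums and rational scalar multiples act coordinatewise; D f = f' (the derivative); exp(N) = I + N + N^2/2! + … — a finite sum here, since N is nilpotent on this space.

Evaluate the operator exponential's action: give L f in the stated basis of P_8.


the result is g(x) = -(4/3)x^6 - (8/3)x^5 - (20/9)x^4 + (82/81)x^3 + (358/81)x^2 + (586/243)x + 16115/2187

order-1 term: -(8/3)x^5 + 2x^2 + (16/9)x
order-2 term: -(20/9)x^4 + (2/3)x + 8/27
order-3 term: -(80/81)x^3 + 2/27
order-4 term: -(20/81)x^2
order-5 term: -(8/243)x
order-6 term: -4/2187
the series for exp((1/3)D) f terminates at order 6
exp((1/3)D) f = -(4/3)x^6 - (8/3)x^5 - (20/9)x^4 + (82/81)x^3 + (358/81)x^2 + (586/243)x + 16115/2187


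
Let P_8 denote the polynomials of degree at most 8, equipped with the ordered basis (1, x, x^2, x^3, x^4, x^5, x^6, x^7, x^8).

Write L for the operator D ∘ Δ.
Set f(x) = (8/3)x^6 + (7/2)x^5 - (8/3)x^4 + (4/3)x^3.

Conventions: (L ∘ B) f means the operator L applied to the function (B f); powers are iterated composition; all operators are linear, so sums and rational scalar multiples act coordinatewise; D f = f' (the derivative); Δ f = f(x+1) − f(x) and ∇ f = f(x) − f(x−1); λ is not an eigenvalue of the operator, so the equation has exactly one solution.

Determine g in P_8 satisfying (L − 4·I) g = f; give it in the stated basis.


write g with unknown coordinates in the stated basis and equate coefficients in (L − 4·I) g = f
solving from the highest basis element down gives g = -(2/3)x^6 - (7/8)x^5 - (13/3)x^4 - (353/24)x^3 - (473/16)x^2 - (711/16)x - 3095/96
check: L g = -20x^4 - (115/2)x^3 - (473/4)x^2 - (711/4)x - 3095/24
so L g − 4·g = (8/3)x^6 + (7/2)x^5 - (8/3)x^4 + (4/3)x^3 = f ✓

g(x) = -(2/3)x^6 - (7/8)x^5 - (13/3)x^4 - (353/24)x^3 - (473/16)x^2 - (711/16)x - 3095/96


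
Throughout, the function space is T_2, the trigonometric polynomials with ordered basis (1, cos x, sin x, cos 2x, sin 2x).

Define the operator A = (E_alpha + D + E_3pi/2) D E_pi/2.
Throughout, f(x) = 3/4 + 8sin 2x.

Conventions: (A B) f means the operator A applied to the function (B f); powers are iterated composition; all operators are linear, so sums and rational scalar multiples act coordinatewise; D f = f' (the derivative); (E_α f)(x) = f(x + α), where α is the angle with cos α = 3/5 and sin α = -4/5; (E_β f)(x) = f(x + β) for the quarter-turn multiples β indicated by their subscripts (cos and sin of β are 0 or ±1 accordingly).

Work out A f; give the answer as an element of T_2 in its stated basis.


the result is g(x) = (512/25)cos 2x + (416/25)sin 2x

E_pi/2 f = 3/4 - 8sin 2x
D E_pi/2 f = -16cos 2x
E_alpha (D E_pi/2) f = (112/25)cos 2x - (384/25)sin 2x
D (D E_pi/2) f = 32sin 2x
E_3pi/2 (D E_pi/2) f = 16cos 2x
(E_alpha + D + E_3pi/2) (D E_pi/2) f = (512/25)cos 2x + (416/25)sin 2x


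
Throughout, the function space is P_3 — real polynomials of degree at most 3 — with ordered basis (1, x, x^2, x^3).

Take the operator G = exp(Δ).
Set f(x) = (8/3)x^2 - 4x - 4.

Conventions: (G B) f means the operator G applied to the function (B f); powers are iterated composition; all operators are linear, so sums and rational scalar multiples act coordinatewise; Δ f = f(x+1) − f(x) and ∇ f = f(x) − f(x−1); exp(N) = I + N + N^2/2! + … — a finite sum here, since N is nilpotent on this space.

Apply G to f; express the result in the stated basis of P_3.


the image equals g(x) = (8/3)x^2 + (4/3)x - 8/3

order-1 term: (16/3)x - 4/3
order-2 term: 8/3
the series for exp(Δ) f terminates at order 2
exp(Δ) f = (8/3)x^2 + (4/3)x - 8/3


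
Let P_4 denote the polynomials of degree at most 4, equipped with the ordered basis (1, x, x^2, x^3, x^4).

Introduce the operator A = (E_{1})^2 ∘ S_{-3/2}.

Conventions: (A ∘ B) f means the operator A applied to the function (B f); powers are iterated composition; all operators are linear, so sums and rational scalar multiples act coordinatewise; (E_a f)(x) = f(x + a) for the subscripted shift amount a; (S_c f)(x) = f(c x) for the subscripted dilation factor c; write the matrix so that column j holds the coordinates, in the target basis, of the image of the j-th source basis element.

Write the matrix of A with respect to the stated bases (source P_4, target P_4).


image of 1: 1
image of x: -(3/2)x - 3
image of x^2: (9/4)x^2 + 9x + 9
image of x^3: -(27/8)x^3 - (81/4)x^2 - (81/2)x - 27
image of x^4: (81/16)x^4 + (81/2)x^3 + (243/2)x^2 + 162x + 81
each image's coordinates form column j of the matrix

the matrix is [[1, -3, 9, -27, 81]; [0, -3/2, 9, -81/2, 162]; [0, 0, 9/4, -81/4, 243/2]; [0, 0, 0, -27/8, 81/2]; [0, 0, 0, 0, 81/16]] (rows listed top to bottom)


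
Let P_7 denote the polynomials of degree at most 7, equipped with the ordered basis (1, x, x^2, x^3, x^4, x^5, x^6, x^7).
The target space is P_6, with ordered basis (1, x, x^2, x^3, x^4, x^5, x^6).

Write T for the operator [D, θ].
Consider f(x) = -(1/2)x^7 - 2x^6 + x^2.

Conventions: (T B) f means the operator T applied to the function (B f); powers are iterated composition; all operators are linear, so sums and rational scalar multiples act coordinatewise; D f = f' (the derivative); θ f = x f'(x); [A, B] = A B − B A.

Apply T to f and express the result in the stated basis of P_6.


θ f = -(7/2)x^7 - 12x^6 + 2x^2
D θ f = -(49/2)x^6 - 72x^5 + 4x
D f = -(7/2)x^6 - 12x^5 + 2x
θ D f = -21x^6 - 60x^5 + 2x
[D, θ] f = -(7/2)x^6 - 12x^5 + 2x

the result is g(x) = -(7/2)x^6 - 12x^5 + 2x


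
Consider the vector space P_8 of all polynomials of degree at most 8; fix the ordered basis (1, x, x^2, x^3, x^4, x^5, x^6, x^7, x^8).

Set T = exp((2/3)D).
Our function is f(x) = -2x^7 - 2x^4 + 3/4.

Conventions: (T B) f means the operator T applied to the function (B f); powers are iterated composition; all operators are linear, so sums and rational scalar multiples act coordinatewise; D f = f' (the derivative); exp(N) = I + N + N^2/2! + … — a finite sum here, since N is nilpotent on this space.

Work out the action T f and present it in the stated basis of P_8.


order-1 term: -(28/3)x^6 - (16/3)x^3
order-2 term: -(56/3)x^5 - (16/3)x^2
order-3 term: -(560/27)x^4 - (64/27)x
order-4 term: -(1120/81)x^3 - 32/81
order-5 term: -(448/81)x^2
order-6 term: -(896/729)x
order-7 term: -256/2187
the series for exp((2/3)D) f terminates at order 7
exp((2/3)D) f = -2x^7 - (28/3)x^6 - (56/3)x^5 - (614/27)x^4 - (1552/81)x^3 - (880/81)x^2 - (2624/729)x + 2081/8748

g(x) = -2x^7 - (28/3)x^6 - (56/3)x^5 - (614/27)x^4 - (1552/81)x^3 - (880/81)x^2 - (2624/729)x + 2081/8748


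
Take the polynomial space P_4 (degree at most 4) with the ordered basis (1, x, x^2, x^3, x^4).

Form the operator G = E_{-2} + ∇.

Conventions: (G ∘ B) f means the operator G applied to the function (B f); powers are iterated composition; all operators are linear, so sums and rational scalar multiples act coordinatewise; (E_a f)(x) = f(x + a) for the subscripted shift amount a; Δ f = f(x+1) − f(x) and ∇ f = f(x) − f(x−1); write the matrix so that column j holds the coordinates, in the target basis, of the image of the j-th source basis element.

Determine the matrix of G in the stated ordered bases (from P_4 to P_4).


image of 1: 1
image of x: x - 1
image of x^2: x^2 - 2x + 3
image of x^3: x^3 - 3x^2 + 9x - 7
image of x^4: x^4 - 4x^3 + 18x^2 - 28x + 15
each image's coordinates form column j of the matrix

the matrix is [[1, -1, 3, -7, 15]; [0, 1, -2, 9, -28]; [0, 0, 1, -3, 18]; [0, 0, 0, 1, -4]; [0, 0, 0, 0, 1]] (rows listed top to bottom)


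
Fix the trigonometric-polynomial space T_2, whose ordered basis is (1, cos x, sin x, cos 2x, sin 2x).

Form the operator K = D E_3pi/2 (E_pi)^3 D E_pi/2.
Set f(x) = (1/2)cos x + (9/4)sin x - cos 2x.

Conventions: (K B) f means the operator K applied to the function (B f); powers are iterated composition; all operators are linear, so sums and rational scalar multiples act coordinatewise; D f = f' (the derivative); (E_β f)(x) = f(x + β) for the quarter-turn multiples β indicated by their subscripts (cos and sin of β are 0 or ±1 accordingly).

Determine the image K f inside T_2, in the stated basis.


E_pi/2 f = (9/4)cos x - (1/2)sin x + cos 2x
D E_pi/2 f = -(1/2)cos x - (9/4)sin x - 2sin 2x
E_pi (D E_pi/2) f = (1/2)cos x + (9/4)sin x - 2sin 2x
E_pi E_pi (D E_pi/2) f = -(1/2)cos x - (9/4)sin x - 2sin 2x
E_pi E_pi E_pi (D E_pi/2) f = (1/2)cos x + (9/4)sin x - 2sin 2x
E_3pi/2 (E_pi)^3 (D E_pi/2) f = -(9/4)cos x + (1/2)sin x + 2sin 2x
D E_3pi/2 (E_pi)^3 (D E_pi/2) f = (1/2)cos x + (9/4)sin x + 4cos 2x

g(x) = (1/2)cos x + (9/4)sin x + 4cos 2x


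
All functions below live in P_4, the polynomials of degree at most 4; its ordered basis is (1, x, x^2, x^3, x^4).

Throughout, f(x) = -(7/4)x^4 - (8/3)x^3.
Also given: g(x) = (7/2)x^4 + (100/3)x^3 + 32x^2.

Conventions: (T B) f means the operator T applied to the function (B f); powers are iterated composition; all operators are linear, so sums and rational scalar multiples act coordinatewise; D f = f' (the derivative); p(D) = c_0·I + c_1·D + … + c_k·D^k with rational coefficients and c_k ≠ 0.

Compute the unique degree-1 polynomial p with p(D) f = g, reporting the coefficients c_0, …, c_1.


p(D) = -2·I − 4·D, i.e. c_0 = -2, c_1 = -4

D^0 f = -(7/4)x^4 - (8/3)x^3
D^1 f = -7x^3 - 8x^2
matching coefficients of g against c_0 f + c_1 Df + … from the top degree down determines the c_i
solution: c_0 = -2, c_1 = -4


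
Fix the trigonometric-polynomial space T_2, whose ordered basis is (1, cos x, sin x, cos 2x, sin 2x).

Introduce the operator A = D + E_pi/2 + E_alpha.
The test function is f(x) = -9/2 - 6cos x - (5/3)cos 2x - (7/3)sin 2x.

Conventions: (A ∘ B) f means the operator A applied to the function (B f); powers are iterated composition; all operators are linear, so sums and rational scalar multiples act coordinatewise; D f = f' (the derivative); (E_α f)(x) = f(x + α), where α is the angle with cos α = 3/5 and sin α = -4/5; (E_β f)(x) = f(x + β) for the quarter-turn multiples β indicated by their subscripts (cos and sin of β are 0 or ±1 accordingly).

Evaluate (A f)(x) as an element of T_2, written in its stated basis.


D f = 6sin x - (14/3)cos 2x + (10/3)sin 2x
E_pi/2 f = -9/2 + 6sin x + (5/3)cos 2x + (7/3)sin 2x
E_alpha f = -9/2 - (18/5)cos x - (24/5)sin x + (203/75)cos 2x - (71/75)sin 2x
(D + E_pi/2 + E_alpha) f = -9 - (18/5)cos x + (36/5)sin x - (22/75)cos 2x + (118/25)sin 2x

the result is g(x) = -9 - (18/5)cos x + (36/5)sin x - (22/75)cos 2x + (118/25)sin 2x


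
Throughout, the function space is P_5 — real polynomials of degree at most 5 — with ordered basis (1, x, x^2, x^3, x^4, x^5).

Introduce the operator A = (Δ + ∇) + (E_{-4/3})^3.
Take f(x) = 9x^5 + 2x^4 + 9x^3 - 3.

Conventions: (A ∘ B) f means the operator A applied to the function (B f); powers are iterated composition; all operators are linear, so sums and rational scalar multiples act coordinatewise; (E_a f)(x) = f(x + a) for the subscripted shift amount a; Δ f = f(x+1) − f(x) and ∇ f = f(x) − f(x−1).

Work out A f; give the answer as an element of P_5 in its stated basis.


the result is g(x) = 9x^5 - 88x^4 + 1433x^3 - 5442x^2 + 11456x - 9247

Δ f = 45x^4 + 98x^3 + 129x^2 + 80x + 20
∇ f = 45x^4 - 82x^3 + 105x^2 - 64x + 16
(Δ + ∇) f = 90x^4 + 16x^3 + 234x^2 + 16x + 36
E_{-4/3} f = 9x^5 - 58x^4 + (475/3)x^3 - 228x^2 + (4624/27)x - 4531/81
E_{-4/3} E_{-4/3} f = 9x^5 - 118x^4 + (1883/3)x^3 - (5080/3)x^2 + (62528/27)x - 104179/81
E_{-4/3} E_{-4/3} E_{-4/3} f = 9x^5 - 178x^4 + 1417x^3 - 5676x^2 + 11440x - 9283
((Δ + ∇) + (E_{-4/3})^3) f = 9x^5 - 88x^4 + 1433x^3 - 5442x^2 + 11456x - 9247


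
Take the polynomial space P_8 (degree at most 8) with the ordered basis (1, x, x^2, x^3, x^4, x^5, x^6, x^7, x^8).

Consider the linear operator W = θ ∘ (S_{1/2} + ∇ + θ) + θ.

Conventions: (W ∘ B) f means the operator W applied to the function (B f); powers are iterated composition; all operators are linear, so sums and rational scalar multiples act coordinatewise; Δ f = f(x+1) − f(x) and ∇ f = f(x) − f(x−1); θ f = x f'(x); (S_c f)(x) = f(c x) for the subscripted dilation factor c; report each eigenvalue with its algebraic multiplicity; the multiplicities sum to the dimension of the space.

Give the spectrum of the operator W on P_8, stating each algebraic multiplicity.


λ = 0 (multiplicity 1), λ = 5/2 (multiplicity 1), λ = 13/2 (multiplicity 1), λ = 99/8 (multiplicity 1), λ = 81/4 (multiplicity 1), λ = 965/32 (multiplicity 1), λ = 1347/32 (multiplicity 1), λ = 7175/128 (multiplicity 1), λ = 2305/32 (multiplicity 1)

image of 1: 0
image of x: (5/2)x
image of x^2: (13/2)x^2 + 2x
image of x^3: (99/8)x^3 + 6x^2 - 3x
image of x^4: (81/4)x^4 + 12x^3 - 12x^2 + 4x
image of x^5: (965/32)x^5 + 20x^4 - 30x^3 + 20x^2 - 5x
image of x^6: (1347/32)x^6 + 30x^5 - 60x^4 + 60x^3 - 30x^2 + 6x
image of x^7: (7175/128)x^7 + 42x^6 - 105x^5 + 140x^4 - 105x^3 + 42x^2 - 7x
image of x^8: (2305/32)x^8 + 56x^7 - 168x^6 + 280x^5 - 280x^4 + 168x^3 - 56x^2 + 8x
the matrix is upper triangular; its diagonal is (0, 5/2, 13/2, 99/8, 81/4, 965/32, 1347/32, 7175/128, 2305/32)
for a triangular matrix the eigenvalues are the diagonal entries, with algebraic multiplicity their repetition count


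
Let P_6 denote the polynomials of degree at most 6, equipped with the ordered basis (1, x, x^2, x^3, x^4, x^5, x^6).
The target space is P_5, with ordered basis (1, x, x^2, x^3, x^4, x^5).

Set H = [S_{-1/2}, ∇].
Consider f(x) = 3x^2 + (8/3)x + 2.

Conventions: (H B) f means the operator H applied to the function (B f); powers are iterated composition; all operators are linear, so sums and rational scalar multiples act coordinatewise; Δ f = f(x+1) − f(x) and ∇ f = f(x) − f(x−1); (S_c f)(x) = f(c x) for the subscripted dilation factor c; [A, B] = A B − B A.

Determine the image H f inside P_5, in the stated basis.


∇ f = 6x - 1/3
S_{-1/2} ∇ f = -3x - 1/3
S_{-1/2} f = (3/4)x^2 - (4/3)x + 2
∇ S_{-1/2} f = (3/2)x - 25/12
[S_{-1/2}, ∇] f = -(9/2)x + 7/4

g(x) = -(9/2)x + 7/4


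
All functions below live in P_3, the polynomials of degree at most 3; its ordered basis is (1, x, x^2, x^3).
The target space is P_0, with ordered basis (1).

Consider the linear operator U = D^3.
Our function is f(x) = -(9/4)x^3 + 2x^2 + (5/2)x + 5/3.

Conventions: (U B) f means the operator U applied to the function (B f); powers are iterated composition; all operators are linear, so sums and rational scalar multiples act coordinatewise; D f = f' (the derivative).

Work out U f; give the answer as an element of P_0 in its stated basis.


D f = -(27/4)x^2 + 4x + 5/2
D D f = -(27/2)x + 4
D D D f = -27/2

the image equals g(x) = -27/2


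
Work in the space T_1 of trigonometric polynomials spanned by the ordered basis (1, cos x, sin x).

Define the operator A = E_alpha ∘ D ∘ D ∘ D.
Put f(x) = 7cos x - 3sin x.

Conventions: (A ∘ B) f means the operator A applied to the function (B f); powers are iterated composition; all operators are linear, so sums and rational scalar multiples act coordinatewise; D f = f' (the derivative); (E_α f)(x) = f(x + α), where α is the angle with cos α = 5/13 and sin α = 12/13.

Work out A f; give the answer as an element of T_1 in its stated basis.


g(x) = (99/13)cos x - (1/13)sin x

D f = -3cos x - 7sin x
D D f = -7cos x + 3sin x
D D D f = 3cos x + 7sin x
E_alpha (D ∘ D ∘ D) f = (99/13)cos x - (1/13)sin x


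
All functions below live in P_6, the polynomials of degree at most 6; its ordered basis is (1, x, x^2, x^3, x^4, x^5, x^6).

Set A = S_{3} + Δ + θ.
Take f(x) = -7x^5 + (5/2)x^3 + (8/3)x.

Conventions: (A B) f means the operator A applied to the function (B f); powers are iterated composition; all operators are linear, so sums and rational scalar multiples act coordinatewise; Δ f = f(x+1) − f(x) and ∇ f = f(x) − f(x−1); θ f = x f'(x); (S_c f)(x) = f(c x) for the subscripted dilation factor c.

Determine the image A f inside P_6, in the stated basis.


S_{3} f = -1701x^5 + (135/2)x^3 + 8x
Δ f = -35x^4 - 70x^3 - (125/2)x^2 - (55/2)x - 11/6
θ f = -35x^5 + (15/2)x^3 + (8/3)x
(S_{3} + Δ + θ) f = -1736x^5 - 35x^4 + 5x^3 - (125/2)x^2 - (101/6)x - 11/6

g(x) = -1736x^5 - 35x^4 + 5x^3 - (125/2)x^2 - (101/6)x - 11/6


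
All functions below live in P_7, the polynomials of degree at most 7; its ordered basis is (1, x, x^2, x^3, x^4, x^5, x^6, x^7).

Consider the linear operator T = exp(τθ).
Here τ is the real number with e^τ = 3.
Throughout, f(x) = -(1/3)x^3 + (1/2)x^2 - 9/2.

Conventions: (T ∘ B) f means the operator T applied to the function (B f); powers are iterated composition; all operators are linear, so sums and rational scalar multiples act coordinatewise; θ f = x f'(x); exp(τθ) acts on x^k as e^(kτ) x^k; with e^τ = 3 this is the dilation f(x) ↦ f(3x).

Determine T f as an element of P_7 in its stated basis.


the image equals g(x) = -9x^3 + (9/2)x^2 - 9/2

exp(τθ) x^k = e^(kτ) x^k; with e^τ = 3 this sends x^k to 3^k x^k
x^2 ↦ 9 x^2
x^3 ↦ 27 x^3
applying this coordinatewise to f: exp(τθ) f = -9x^3 + (9/2)x^2 - 9/2


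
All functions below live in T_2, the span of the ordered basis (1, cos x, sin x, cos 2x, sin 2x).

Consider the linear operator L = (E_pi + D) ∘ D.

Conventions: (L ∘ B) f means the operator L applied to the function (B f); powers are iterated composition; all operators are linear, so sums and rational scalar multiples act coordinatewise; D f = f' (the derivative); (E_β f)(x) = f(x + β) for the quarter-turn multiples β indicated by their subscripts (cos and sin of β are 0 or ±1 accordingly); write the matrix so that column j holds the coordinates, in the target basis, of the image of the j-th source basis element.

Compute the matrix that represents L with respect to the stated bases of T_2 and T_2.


image of 1: 0
image of cos x: -cos x + sin x
image of sin x: -cos x - sin x
image of cos 2x: -4cos 2x - 2sin 2x
image of sin 2x: 2cos 2x - 4sin 2x
each image's coordinates form column j of the matrix

the matrix is [[0, 0, 0, 0, 0]; [0, -1, -1, 0, 0]; [0, 1, -1, 0, 0]; [0, 0, 0, -4, 2]; [0, 0, 0, -2, -4]] (rows listed top to bottom)


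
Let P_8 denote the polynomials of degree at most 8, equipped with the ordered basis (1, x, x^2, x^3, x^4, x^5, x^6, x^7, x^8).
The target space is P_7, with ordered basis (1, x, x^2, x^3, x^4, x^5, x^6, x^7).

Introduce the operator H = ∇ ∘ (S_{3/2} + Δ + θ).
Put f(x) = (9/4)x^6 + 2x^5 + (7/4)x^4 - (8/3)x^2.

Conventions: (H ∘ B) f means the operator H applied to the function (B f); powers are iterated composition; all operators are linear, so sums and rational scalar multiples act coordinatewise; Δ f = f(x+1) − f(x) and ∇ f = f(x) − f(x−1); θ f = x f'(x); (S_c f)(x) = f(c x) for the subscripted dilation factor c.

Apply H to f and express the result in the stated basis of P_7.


S_{3/2} f = (6561/256)x^6 + (243/16)x^5 + (567/64)x^4 - 6x^2
Δ f = (27/2)x^5 + (175/4)x^4 + 72x^3 + (257/4)x^2 + (151/6)x + 10/3
θ f = (27/2)x^6 + 10x^5 + 7x^4 - (16/3)x^2
(S_{3/2} + Δ + θ) f = (10017/256)x^6 + (619/16)x^5 + (3815/64)x^4 + 72x^3 + (635/12)x^2 + (151/6)x + 10/3
∇ (S_{3/2} + Δ + θ) f = (30051/128)x^5 - (100735/256)x^4 + (40585/64)x^3 - (87479/256)x^2 + (65129/384)x - 4045/256

the result is g(x) = (30051/128)x^5 - (100735/256)x^4 + (40585/64)x^3 - (87479/256)x^2 + (65129/384)x - 4045/256


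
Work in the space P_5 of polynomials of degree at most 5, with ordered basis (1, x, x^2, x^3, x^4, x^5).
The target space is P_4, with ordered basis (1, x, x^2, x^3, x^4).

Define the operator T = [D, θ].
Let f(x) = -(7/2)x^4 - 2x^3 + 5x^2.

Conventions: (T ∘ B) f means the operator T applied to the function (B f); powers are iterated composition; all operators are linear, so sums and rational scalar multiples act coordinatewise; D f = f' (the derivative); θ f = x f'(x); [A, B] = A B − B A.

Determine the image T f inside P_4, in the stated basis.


θ f = -14x^4 - 6x^3 + 10x^2
D θ f = -56x^3 - 18x^2 + 20x
D f = -14x^3 - 6x^2 + 10x
θ D f = -42x^3 - 12x^2 + 10x
[D, θ] f = -14x^3 - 6x^2 + 10x

g(x) = -14x^3 - 6x^2 + 10x


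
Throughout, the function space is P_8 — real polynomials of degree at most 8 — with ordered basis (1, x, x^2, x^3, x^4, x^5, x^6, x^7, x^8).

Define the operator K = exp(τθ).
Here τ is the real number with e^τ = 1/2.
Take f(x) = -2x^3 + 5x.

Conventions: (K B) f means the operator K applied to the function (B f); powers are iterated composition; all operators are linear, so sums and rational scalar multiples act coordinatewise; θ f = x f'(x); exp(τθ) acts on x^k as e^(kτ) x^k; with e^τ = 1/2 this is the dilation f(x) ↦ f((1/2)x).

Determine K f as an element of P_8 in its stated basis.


exp(τθ) x^k = e^(kτ) x^k; with e^τ = 1/2 this sends x^k to (1/2)^k x^k
x ↦ 1/2 x
x^3 ↦ 1/8 x^3
applying this coordinatewise to f: exp(τθ) f = -(1/4)x^3 + (5/2)x

g(x) = -(1/4)x^3 + (5/2)x


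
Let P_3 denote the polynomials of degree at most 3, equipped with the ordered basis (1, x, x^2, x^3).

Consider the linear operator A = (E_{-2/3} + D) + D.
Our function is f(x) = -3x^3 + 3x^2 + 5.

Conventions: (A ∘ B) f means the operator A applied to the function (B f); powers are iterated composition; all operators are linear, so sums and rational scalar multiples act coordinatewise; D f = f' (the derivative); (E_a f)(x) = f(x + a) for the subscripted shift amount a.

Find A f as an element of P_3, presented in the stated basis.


g(x) = -3x^3 - 9x^2 + 4x + 65/9

E_{-2/3} f = -3x^3 + 9x^2 - 8x + 65/9
D f = -9x^2 + 6x
(E_{-2/3} + D) f = -3x^3 - 2x + 65/9
D f = -9x^2 + 6x
((E_{-2/3} + D) + D) f = -3x^3 - 9x^2 + 4x + 65/9


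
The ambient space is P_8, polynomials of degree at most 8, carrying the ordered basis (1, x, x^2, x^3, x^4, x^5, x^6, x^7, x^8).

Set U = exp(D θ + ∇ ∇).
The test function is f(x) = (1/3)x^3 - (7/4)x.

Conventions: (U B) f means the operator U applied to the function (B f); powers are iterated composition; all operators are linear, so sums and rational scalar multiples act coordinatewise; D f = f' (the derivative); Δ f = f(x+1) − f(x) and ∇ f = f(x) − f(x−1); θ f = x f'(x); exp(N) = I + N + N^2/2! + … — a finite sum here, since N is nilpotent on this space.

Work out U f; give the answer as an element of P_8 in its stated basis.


order-1 term: 3x^2 + 2x - 15/4
order-2 term: 6x + 4
order-3 term: 2
the series for exp(D θ + ∇ ∇) f terminates at order 3
exp(D θ + ∇ ∇) f = (1/3)x^3 + 3x^2 + (25/4)x + 9/4

the image equals g(x) = (1/3)x^3 + 3x^2 + (25/4)x + 9/4


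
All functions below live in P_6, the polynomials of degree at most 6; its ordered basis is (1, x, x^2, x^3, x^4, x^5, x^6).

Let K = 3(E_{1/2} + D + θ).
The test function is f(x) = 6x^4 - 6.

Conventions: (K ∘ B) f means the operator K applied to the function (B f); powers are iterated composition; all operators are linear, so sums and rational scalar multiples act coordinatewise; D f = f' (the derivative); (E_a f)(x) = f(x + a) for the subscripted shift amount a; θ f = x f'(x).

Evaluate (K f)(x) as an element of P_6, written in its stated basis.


E_{1/2} f = 6x^4 + 12x^3 + 9x^2 + 3x - 45/8
D f = 24x^3
θ f = 24x^4
(E_{1/2} + D + θ) f = 30x^4 + 36x^3 + 9x^2 + 3x - 45/8
(3(E_{1/2} + D + θ)) f = 90x^4 + 108x^3 + 27x^2 + 9x - 135/8

the result is g(x) = 90x^4 + 108x^3 + 27x^2 + 9x - 135/8


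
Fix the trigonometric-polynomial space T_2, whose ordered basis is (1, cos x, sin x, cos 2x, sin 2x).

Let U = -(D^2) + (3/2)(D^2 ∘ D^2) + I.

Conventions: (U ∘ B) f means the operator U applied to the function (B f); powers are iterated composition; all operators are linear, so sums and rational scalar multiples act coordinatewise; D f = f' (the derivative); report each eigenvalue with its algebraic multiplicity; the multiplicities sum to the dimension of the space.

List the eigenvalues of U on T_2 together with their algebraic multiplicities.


λ = 1 (multiplicity 1), λ = 7/2 (multiplicity 2), λ = 29 (multiplicity 2)

image of 1: 1
image of cos x: (7/2)cos x
image of sin x: (7/2)sin x
image of cos 2x: 29cos 2x
image of sin 2x: 29sin 2x
the matrix is diagonal; its diagonal is (1, 7/2, 7/2, 29, 29)
for a triangular matrix the eigenvalues are the diagonal entries, with algebraic multiplicity their repetition count


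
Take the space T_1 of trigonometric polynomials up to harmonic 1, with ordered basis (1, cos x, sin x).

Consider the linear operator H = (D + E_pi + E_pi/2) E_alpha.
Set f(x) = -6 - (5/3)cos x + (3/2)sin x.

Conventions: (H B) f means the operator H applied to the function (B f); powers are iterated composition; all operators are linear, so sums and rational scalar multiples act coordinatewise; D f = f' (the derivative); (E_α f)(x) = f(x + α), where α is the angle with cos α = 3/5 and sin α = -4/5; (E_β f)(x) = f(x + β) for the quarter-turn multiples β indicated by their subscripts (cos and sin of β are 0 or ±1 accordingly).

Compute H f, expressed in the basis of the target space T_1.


E_alpha f = -6 - (11/5)cos x - (13/30)sin x
D E_alpha f = -(13/30)cos x + (11/5)sin x
E_pi E_alpha f = -6 + (11/5)cos x + (13/30)sin x
E_pi/2 E_alpha f = -6 - (13/30)cos x + (11/5)sin x
(D + E_pi + E_pi/2) E_alpha f = -12 + (4/3)cos x + (29/6)sin x

the image equals g(x) = -12 + (4/3)cos x + (29/6)sin x


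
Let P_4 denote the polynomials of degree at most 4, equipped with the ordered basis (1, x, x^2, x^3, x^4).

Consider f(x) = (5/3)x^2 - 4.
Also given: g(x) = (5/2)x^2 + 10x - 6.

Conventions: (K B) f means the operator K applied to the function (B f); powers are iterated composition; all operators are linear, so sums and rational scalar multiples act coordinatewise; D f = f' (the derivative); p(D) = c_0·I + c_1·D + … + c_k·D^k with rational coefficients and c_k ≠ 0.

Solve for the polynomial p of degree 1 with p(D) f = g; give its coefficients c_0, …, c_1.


c_0 = 3/2, c_1 = 3

D^0 f = (5/3)x^2 - 4
D^1 f = (10/3)x
matching coefficients of g against c_0 f + c_1 Df + … from the top degree down determines the c_i
solution: c_0 = 3/2, c_1 = 3


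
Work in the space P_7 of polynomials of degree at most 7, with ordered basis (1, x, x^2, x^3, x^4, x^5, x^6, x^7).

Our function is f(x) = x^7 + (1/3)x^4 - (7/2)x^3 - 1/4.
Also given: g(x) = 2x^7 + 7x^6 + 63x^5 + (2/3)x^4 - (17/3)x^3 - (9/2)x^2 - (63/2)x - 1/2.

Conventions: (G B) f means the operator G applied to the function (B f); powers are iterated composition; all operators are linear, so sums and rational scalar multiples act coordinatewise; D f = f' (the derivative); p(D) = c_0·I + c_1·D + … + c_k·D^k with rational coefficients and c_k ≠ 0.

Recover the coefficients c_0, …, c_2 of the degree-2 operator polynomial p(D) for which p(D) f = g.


D^0 f = x^7 + (1/3)x^4 - (7/2)x^3 - 1/4
D^1 f = 7x^6 + (4/3)x^3 - (21/2)x^2
D^2 f = 42x^5 + 4x^2 - 21x
matching coefficients of g against c_0 f + c_1 Df + … from the top degree down determines the c_i
solution: c_0 = 2, c_1 = 1, c_2 = 3/2

c_0 = 2, c_1 = 1, c_2 = 3/2


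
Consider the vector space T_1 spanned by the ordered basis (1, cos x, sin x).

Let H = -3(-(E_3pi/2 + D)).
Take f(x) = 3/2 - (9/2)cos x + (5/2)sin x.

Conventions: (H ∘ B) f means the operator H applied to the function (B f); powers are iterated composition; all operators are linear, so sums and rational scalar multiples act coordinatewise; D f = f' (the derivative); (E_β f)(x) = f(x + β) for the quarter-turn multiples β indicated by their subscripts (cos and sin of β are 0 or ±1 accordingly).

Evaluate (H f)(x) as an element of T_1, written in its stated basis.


E_3pi/2 f = 3/2 - (5/2)cos x - (9/2)sin x
D f = (5/2)cos x + (9/2)sin x
(E_3pi/2 + D) f = 3/2
(-(E_3pi/2 + D)) f = -3/2
(-3(-(E_3pi/2 + D))) f = 9/2

the result is g(x) = 9/2


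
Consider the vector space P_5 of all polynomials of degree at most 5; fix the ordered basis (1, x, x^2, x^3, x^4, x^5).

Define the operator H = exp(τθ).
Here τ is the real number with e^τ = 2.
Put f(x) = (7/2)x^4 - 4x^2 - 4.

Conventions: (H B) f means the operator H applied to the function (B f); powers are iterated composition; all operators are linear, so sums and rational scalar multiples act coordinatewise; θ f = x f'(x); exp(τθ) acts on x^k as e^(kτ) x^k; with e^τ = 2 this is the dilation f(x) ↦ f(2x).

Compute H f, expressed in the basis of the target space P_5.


the result is g(x) = 56x^4 - 16x^2 - 4

exp(τθ) x^k = e^(kτ) x^k; with e^τ = 2 this sends x^k to 2^k x^k
x^2 ↦ 4 x^2
x^4 ↦ 16 x^4
applying this coordinatewise to f: exp(τθ) f = 56x^4 - 16x^2 - 4


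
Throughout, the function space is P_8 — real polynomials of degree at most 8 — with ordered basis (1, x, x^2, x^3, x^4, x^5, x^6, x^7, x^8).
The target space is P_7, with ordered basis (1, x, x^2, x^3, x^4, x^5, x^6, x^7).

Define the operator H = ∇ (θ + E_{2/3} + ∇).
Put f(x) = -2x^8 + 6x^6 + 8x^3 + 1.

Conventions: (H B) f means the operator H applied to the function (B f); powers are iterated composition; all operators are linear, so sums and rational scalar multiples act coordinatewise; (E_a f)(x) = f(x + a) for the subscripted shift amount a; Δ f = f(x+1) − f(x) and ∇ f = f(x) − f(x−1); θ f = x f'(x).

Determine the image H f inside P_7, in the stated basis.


θ f = -16x^8 + 36x^6 + 24x^3
E_{2/3} f = -2x^8 - (32/3)x^7 - (170/9)x^6 - (248/27)x^5 + (1000/81)x^4 + (7000/243)x^3 + (21040/729)x^2 + (31648/2187)x + 25057/6561
∇ f = -16x^7 + 56x^6 - 76x^5 + 50x^4 + 8x^3 - 10x^2 - 4x + 4
(θ + E_{2/3} + ∇) f = -18x^8 - (80/3)x^7 + (658/9)x^6 - (2300/27)x^5 + (5050/81)x^4 + (14776/243)x^3 + (13750/729)x^2 + (22900/2187)x + 51301/6561
∇ (θ + E_{2/3} + ∇) f = -144x^7 + (952/3)x^6 - (28/3)x^5 - (32290/27)x^4 + (201592/81)x^3 - (177890/81)x^2 + (737708/729)x - 386864/2187

the image equals g(x) = -144x^7 + (952/3)x^6 - (28/3)x^5 - (32290/27)x^4 + (201592/81)x^3 - (177890/81)x^2 + (737708/729)x - 386864/2187


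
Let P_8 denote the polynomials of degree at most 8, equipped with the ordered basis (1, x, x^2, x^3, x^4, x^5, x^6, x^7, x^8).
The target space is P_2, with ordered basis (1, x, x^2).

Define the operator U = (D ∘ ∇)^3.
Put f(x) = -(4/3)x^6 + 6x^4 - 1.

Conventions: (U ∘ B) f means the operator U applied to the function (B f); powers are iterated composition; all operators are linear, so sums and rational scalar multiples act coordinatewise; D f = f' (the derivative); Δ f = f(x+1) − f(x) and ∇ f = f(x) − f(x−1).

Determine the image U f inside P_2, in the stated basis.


the result is g(x) = -960

∇ f = -8x^5 + 20x^4 - (8/3)x^3 - 16x^2 + 16x - 14/3
D ∇ f = -40x^4 + 80x^3 - 8x^2 - 32x + 16
∇ (D ∘ ∇) f = -160x^3 + 480x^2 - 416x + 96
D ∇ (D ∘ ∇) f = -480x^2 + 960x - 416
∇ (D ∘ ∇) (D ∘ ∇) f = -960x + 1440
D ∇ (D ∘ ∇) (D ∘ ∇) f = -960


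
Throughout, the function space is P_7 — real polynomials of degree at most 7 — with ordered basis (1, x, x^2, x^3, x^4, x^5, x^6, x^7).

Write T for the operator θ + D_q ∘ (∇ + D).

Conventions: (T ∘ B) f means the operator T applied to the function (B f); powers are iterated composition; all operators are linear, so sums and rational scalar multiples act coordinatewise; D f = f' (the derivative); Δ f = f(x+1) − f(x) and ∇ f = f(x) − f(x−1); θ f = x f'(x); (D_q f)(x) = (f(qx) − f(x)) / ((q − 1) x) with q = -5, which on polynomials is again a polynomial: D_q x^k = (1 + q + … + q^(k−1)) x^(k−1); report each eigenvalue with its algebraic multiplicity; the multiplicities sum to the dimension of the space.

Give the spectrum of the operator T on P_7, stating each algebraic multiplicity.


λ = 0 (multiplicity 1), λ = 1 (multiplicity 1), λ = 2 (multiplicity 1), λ = 3 (multiplicity 1), λ = 4 (multiplicity 1), λ = 5 (multiplicity 1), λ = 6 (multiplicity 1), λ = 7 (multiplicity 1)

image of 1: 0
image of x: x
image of x^2: 2x^2 + 4
image of x^3: 3x^3 - 24x - 3
image of x^4: 4x^4 + 168x^2 + 24x + 4
image of x^5: 5x^5 - 1040x^3 - 210x^2 - 40x - 5
image of x^6: 6x^6 + 6252x^4 + 1560x^3 + 420x^2 + 60x + 6
image of x^7: 7x^7 - 36456x^5 - 10941x^4 - 3640x^3 - 735x^2 - 84x - 7
the matrix is upper triangular; its diagonal is (0, 1, 2, 3, 4, 5, 6, 7)
for a triangular matrix the eigenvalues are the diagonal entries, with algebraic multiplicity their repetition count


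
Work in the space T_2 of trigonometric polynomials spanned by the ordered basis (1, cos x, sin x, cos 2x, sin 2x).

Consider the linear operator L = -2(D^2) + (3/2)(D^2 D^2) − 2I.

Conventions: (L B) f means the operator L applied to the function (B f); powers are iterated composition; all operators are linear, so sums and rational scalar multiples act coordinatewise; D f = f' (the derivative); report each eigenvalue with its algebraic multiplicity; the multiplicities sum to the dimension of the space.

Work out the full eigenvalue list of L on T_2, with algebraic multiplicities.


λ = -2 (multiplicity 1), λ = 3/2 (multiplicity 2), λ = 30 (multiplicity 2)

image of 1: -2
image of cos x: (3/2)cos x
image of sin x: (3/2)sin x
image of cos 2x: 30cos 2x
image of sin 2x: 30sin 2x
the matrix is diagonal; its diagonal is (-2, 3/2, 3/2, 30, 30)
for a triangular matrix the eigenvalues are the diagonal entries, with algebraic multiplicity their repetition count


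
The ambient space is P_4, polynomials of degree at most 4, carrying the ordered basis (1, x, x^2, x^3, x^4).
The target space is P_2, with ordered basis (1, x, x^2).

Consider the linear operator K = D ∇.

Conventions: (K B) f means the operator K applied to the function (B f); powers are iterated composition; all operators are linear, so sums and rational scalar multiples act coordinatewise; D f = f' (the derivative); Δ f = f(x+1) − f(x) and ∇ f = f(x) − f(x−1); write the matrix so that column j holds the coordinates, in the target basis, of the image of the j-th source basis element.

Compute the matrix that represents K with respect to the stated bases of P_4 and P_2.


the matrix is [[0, 0, 2, -3, 4]; [0, 0, 0, 6, -12]; [0, 0, 0, 0, 12]] (rows listed top to bottom)

image of 1: 0
image of x: 0
image of x^2: 2
image of x^3: 6x - 3
image of x^4: 12x^2 - 12x + 4
each image's coordinates form column j of the matrix


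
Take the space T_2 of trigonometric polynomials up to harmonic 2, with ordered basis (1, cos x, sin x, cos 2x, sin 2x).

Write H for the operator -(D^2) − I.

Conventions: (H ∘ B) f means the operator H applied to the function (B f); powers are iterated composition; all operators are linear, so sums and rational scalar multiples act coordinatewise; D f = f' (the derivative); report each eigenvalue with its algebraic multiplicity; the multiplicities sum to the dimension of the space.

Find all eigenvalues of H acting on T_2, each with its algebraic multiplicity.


image of 1: -1
image of cos x: 0
image of sin x: 0
image of cos 2x: 3cos 2x
image of sin 2x: 3sin 2x
the matrix is diagonal; its diagonal is (-1, 0, 0, 3, 3)
for a triangular matrix the eigenvalues are the diagonal entries, with algebraic multiplicity their repetition count

λ = -1 (multiplicity 1), λ = 0 (multiplicity 2), λ = 3 (multiplicity 2)


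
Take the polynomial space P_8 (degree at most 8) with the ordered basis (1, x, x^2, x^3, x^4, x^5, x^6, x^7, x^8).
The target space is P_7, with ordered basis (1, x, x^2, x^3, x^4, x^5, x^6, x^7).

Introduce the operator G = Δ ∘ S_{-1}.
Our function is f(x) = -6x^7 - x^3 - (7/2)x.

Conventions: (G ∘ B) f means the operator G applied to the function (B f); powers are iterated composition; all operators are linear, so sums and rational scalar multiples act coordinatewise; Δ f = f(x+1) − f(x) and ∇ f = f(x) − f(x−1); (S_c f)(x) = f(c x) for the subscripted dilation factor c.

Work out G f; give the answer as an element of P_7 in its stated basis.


g(x) = 42x^6 + 126x^5 + 210x^4 + 210x^3 + 129x^2 + 45x + 21/2

S_{-1} f = 6x^7 + x^3 + (7/2)x
Δ S_{-1} f = 42x^6 + 126x^5 + 210x^4 + 210x^3 + 129x^2 + 45x + 21/2


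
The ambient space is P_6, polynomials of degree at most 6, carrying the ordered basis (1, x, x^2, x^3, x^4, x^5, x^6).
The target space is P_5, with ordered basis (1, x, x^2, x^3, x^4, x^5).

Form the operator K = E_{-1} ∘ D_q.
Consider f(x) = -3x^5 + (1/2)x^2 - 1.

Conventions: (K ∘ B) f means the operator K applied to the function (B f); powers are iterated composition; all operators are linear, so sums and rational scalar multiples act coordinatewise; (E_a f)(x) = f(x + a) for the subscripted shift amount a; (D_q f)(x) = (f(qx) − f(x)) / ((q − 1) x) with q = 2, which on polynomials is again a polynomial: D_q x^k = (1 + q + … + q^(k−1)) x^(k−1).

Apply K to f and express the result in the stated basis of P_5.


D_q f = -93x^4 + (3/2)x
E_{-1} D_q f = -93x^4 + 372x^3 - 558x^2 + (747/2)x - 189/2

the result is g(x) = -93x^4 + 372x^3 - 558x^2 + (747/2)x - 189/2


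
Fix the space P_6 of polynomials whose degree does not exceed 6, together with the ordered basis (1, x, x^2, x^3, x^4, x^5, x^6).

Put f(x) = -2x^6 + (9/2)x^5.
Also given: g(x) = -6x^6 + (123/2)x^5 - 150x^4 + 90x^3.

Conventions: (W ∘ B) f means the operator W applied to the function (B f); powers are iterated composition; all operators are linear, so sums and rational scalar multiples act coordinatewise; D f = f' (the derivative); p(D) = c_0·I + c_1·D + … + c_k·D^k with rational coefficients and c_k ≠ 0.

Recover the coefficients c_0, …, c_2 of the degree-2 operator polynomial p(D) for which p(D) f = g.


D^0 f = -2x^6 + (9/2)x^5
D^1 f = -12x^5 + (45/2)x^4
D^2 f = -60x^4 + 90x^3
matching coefficients of g against c_0 f + c_1 Df + … from the top degree down determines the c_i
solution: c_0 = 3, c_1 = -4, c_2 = 1

p(D) = 3·I − 4·D + D^2, i.e. c_0 = 3, c_1 = -4, c_2 = 1
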